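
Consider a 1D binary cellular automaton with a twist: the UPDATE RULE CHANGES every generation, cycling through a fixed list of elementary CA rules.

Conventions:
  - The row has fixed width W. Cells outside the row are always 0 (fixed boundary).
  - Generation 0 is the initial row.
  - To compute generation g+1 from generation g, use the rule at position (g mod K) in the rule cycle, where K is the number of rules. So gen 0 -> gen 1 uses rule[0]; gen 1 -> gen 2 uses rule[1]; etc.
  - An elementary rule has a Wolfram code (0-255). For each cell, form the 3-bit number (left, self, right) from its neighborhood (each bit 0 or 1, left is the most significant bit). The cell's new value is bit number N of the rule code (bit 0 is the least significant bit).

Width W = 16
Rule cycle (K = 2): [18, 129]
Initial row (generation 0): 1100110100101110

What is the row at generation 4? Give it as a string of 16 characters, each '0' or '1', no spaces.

Gen 0: 1100110100101110
Gen 1 (rule 18): 0011000011000001
Gen 2 (rule 129): 1000011000011100
Gen 3 (rule 18): 0100100100100010
Gen 4 (rule 129): 0000000000001000

Answer: 0000000000001000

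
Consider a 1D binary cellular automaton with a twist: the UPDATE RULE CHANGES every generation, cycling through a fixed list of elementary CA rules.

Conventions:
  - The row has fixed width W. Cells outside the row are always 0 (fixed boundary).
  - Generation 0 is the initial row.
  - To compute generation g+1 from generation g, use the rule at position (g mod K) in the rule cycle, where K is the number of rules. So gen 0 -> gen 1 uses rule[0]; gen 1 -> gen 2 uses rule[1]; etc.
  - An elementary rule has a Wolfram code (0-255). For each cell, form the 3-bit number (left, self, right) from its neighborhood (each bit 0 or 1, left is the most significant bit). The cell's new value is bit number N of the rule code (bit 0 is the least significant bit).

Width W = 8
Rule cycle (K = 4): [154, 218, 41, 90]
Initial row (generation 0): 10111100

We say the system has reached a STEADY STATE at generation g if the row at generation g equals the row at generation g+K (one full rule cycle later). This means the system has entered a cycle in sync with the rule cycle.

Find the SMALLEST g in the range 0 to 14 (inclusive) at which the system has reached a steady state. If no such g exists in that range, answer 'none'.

Answer: none

Derivation:
Gen 0: 10111100
Gen 1 (rule 154): 00111010
Gen 2 (rule 218): 01111001
Gen 3 (rule 41): 01000000
Gen 4 (rule 90): 10100000
Gen 5 (rule 154): 00010000
Gen 6 (rule 218): 00101000
Gen 7 (rule 41): 10010011
Gen 8 (rule 90): 01101111
Gen 9 (rule 154): 11001110
Gen 10 (rule 218): 11111111
Gen 11 (rule 41): 10000000
Gen 12 (rule 90): 01000000
Gen 13 (rule 154): 10100000
Gen 14 (rule 218): 00010000
Gen 15 (rule 41): 11000111
Gen 16 (rule 90): 11101101
Gen 17 (rule 154): 11001000
Gen 18 (rule 218): 11110100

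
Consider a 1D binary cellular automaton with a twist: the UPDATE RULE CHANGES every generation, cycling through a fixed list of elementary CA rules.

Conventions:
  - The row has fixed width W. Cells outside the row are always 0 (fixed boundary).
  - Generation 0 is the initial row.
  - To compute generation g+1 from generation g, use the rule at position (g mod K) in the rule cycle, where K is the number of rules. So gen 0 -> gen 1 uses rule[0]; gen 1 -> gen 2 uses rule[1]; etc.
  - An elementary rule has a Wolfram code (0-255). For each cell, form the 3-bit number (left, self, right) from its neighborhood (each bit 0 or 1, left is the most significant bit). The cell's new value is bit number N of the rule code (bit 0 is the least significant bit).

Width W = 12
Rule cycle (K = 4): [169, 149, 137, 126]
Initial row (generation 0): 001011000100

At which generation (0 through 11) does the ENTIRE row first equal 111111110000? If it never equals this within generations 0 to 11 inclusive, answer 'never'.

Answer: 8

Derivation:
Gen 0: 001011000100
Gen 1 (rule 169): 100110010001
Gen 2 (rule 149): 110001011101
Gen 3 (rule 137): 100100011000
Gen 4 (rule 126): 111110111100
Gen 5 (rule 169): 111101111001
Gen 6 (rule 149): 011000110101
Gen 7 (rule 137): 010010100000
Gen 8 (rule 126): 111111110000
Gen 9 (rule 169): 111111100111
Gen 10 (rule 149): 011111010010
Gen 11 (rule 137): 011110000000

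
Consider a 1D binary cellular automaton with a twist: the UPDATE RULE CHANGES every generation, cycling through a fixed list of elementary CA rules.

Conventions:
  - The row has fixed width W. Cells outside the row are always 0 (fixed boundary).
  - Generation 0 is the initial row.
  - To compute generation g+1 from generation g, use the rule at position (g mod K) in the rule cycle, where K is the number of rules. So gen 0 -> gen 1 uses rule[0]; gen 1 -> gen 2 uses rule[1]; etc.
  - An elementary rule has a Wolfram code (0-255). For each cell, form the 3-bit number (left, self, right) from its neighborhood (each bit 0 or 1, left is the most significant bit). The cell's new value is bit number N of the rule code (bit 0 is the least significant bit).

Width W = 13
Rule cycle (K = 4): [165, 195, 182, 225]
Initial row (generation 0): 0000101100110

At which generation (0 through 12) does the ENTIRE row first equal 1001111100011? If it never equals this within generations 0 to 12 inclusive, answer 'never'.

Answer: 7

Derivation:
Gen 0: 0000101100110
Gen 1 (rule 165): 1110110000000
Gen 2 (rule 195): 0110010111111
Gen 3 (rule 182): 1001111011110
Gen 4 (rule 225): 0000111101110
Gen 5 (rule 165): 1110011010100
Gen 6 (rule 195): 0110101000001
Gen 7 (rule 182): 1001111100011
Gen 8 (rule 225): 0000111101001
Gen 9 (rule 165): 1110011011001
Gen 10 (rule 195): 0110101001010
Gen 11 (rule 182): 1001111111111
Gen 12 (rule 225): 0000111111111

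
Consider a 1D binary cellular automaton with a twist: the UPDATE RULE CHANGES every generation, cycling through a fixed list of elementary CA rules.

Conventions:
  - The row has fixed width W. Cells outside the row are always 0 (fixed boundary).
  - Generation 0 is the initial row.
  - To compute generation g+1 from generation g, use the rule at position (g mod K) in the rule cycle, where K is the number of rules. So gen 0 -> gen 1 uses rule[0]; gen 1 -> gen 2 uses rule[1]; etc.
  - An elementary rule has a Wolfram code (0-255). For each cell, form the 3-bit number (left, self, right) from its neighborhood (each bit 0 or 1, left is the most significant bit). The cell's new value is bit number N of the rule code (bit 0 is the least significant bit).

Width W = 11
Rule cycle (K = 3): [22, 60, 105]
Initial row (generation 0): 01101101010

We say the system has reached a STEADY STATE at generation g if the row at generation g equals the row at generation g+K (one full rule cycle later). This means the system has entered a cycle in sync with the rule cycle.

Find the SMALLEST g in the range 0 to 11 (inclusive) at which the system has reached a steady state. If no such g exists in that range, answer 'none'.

Gen 0: 01101101010
Gen 1 (rule 22): 10000001011
Gen 2 (rule 60): 11000001110
Gen 3 (rule 105): 11011101010
Gen 4 (rule 22): 00000001011
Gen 5 (rule 60): 00000001110
Gen 6 (rule 105): 11111101010
Gen 7 (rule 22): 00000001011
Gen 8 (rule 60): 00000001110
Gen 9 (rule 105): 11111101010
Gen 10 (rule 22): 00000001011
Gen 11 (rule 60): 00000001110
Gen 12 (rule 105): 11111101010
Gen 13 (rule 22): 00000001011
Gen 14 (rule 60): 00000001110

Answer: 4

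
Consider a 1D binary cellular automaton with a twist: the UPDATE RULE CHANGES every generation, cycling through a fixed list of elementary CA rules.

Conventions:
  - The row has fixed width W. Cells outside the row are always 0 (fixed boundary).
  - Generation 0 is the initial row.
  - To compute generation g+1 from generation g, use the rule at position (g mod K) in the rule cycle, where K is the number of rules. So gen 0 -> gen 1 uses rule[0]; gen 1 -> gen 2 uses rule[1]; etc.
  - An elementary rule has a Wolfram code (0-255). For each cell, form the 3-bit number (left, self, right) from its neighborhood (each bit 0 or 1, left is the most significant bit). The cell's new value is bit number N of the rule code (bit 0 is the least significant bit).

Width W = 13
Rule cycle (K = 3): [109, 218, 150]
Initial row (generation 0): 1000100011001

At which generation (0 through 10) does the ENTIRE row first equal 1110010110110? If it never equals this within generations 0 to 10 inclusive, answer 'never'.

Answer: never

Derivation:
Gen 0: 1000100011001
Gen 1 (rule 109): 1010101011001
Gen 2 (rule 218): 0000000011110
Gen 3 (rule 150): 0000000101101
Gen 4 (rule 109): 1111110111111
Gen 5 (rule 218): 1111110111111
Gen 6 (rule 150): 0111100011110
Gen 7 (rule 109): 0100101010010
Gen 8 (rule 218): 1011000001101
Gen 9 (rule 150): 1000100010001
Gen 10 (rule 109): 1010101010101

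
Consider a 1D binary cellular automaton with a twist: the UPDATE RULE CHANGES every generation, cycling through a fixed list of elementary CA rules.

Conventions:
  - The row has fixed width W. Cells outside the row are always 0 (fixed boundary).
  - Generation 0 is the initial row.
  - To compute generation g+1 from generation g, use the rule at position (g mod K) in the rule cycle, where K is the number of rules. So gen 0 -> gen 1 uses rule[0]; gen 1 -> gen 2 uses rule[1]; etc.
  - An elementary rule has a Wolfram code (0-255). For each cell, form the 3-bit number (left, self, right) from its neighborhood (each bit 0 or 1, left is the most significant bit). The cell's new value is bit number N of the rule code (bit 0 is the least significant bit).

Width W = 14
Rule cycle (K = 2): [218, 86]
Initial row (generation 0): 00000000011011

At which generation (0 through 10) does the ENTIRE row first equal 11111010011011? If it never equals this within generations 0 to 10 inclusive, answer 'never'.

Answer: never

Derivation:
Gen 0: 00000000011011
Gen 1 (rule 218): 00000000111011
Gen 2 (rule 86): 00000001001001
Gen 3 (rule 218): 00000010110110
Gen 4 (rule 86): 00000110010011
Gen 5 (rule 218): 00001111101111
Gen 6 (rule 86): 00010000100001
Gen 7 (rule 218): 00101001010010
Gen 8 (rule 86): 01101111011111
Gen 9 (rule 218): 11101111011111
Gen 10 (rule 86): 00100001000001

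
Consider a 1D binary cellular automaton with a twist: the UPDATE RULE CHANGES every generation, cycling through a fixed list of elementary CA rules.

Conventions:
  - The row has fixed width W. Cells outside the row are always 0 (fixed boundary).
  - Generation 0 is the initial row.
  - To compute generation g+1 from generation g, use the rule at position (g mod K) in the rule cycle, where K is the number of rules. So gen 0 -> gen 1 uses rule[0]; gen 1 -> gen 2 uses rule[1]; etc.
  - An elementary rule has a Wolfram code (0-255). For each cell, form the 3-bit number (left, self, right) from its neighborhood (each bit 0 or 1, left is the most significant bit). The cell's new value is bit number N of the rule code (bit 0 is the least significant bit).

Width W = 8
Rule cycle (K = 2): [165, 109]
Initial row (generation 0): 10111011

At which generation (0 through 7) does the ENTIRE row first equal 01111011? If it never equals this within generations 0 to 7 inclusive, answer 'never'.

Gen 0: 10111011
Gen 1 (rule 165): 11010100
Gen 2 (rule 109): 11111101
Gen 3 (rule 165): 01111011
Gen 4 (rule 109): 01001111
Gen 5 (rule 165): 01000110
Gen 6 (rule 109): 01010110
Gen 7 (rule 165): 01111000

Answer: 3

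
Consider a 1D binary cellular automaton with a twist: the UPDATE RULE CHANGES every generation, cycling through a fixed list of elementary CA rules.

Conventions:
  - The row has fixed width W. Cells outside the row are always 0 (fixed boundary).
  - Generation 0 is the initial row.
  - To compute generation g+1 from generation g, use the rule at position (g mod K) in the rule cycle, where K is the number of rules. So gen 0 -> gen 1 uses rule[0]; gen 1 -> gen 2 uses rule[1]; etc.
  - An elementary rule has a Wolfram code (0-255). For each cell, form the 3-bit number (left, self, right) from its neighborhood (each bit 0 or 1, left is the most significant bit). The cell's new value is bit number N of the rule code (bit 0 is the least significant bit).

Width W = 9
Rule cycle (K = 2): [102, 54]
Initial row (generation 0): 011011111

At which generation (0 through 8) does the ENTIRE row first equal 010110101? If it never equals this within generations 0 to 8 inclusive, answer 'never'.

Answer: 3

Derivation:
Gen 0: 011011111
Gen 1 (rule 102): 101100001
Gen 2 (rule 54): 110010011
Gen 3 (rule 102): 010110101
Gen 4 (rule 54): 111001111
Gen 5 (rule 102): 001010001
Gen 6 (rule 54): 011111011
Gen 7 (rule 102): 100001101
Gen 8 (rule 54): 110010011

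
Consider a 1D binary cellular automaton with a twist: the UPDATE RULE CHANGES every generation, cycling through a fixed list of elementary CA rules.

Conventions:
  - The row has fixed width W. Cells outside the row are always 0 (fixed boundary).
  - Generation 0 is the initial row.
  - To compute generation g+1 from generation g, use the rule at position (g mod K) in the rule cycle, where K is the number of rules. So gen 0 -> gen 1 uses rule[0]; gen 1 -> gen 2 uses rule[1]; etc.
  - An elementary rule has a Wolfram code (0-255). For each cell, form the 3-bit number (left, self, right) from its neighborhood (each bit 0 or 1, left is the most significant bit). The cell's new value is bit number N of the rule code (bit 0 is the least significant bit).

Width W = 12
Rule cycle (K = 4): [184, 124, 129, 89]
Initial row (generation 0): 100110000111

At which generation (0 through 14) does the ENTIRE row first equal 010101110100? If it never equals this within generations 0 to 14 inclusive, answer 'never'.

Gen 0: 100110000111
Gen 1 (rule 184): 010101000110
Gen 2 (rule 124): 011111100111
Gen 3 (rule 129): 001111000010
Gen 4 (rule 89): 101001111001
Gen 5 (rule 184): 010101110100
Gen 6 (rule 124): 011111011110
Gen 7 (rule 129): 001110001100
Gen 8 (rule 89): 101011101111
Gen 9 (rule 184): 010111011110
Gen 10 (rule 124): 011101110011
Gen 11 (rule 129): 001000100000
Gen 12 (rule 89): 100110011111
Gen 13 (rule 184): 010101011110
Gen 14 (rule 124): 011111110011

Answer: 5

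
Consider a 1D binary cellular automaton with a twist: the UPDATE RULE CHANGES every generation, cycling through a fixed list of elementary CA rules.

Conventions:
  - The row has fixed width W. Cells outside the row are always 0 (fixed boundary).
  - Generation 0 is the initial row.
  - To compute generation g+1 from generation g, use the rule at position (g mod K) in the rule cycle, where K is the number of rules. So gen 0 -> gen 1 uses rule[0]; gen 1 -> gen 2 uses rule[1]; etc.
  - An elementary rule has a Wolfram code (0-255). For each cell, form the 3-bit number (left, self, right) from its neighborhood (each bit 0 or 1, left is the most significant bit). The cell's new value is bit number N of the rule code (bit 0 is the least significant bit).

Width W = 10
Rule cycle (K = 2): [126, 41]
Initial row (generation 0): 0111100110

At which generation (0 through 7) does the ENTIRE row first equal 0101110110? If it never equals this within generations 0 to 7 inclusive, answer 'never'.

Gen 0: 0111100110
Gen 1 (rule 126): 1100111111
Gen 2 (rule 41): 1000100000
Gen 3 (rule 126): 1101110000
Gen 4 (rule 41): 1011000111
Gen 5 (rule 126): 1111101101
Gen 6 (rule 41): 1000011010
Gen 7 (rule 126): 1100111111

Answer: never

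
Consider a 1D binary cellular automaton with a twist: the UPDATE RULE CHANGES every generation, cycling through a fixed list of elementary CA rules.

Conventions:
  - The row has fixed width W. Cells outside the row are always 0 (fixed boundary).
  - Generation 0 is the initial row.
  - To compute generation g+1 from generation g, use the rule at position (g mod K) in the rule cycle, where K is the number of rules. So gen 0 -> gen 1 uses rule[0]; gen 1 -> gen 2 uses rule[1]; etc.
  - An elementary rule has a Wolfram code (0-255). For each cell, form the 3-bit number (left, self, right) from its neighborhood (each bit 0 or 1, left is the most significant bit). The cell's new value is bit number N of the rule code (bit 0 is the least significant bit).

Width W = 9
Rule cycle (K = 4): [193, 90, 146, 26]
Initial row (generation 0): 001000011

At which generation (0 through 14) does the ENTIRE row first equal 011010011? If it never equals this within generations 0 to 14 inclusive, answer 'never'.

Answer: never

Derivation:
Gen 0: 001000011
Gen 1 (rule 193): 100011001
Gen 2 (rule 90): 010111110
Gen 3 (rule 146): 100011101
Gen 4 (rule 26): 010110000
Gen 5 (rule 193): 000010111
Gen 6 (rule 90): 000100101
Gen 7 (rule 146): 001011000
Gen 8 (rule 26): 010010100
Gen 9 (rule 193): 000000001
Gen 10 (rule 90): 000000010
Gen 11 (rule 146): 000000101
Gen 12 (rule 26): 000001000
Gen 13 (rule 193): 111100011
Gen 14 (rule 90): 100110111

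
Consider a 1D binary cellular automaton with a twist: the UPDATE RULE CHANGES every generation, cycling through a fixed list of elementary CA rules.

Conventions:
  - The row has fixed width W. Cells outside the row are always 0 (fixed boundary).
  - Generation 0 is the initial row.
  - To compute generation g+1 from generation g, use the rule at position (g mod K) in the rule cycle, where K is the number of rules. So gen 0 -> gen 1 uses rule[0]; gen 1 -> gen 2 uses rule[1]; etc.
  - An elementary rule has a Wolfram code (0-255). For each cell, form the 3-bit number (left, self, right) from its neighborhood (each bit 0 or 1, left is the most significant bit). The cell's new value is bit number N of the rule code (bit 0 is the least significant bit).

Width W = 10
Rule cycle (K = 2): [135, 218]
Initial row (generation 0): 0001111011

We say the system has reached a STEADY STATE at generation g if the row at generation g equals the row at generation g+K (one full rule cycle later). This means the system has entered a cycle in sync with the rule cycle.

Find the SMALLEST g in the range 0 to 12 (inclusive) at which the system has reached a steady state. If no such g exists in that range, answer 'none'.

Answer: 8

Derivation:
Gen 0: 0001111011
Gen 1 (rule 135): 1110110000
Gen 2 (rule 218): 1110111000
Gen 3 (rule 135): 0100010011
Gen 4 (rule 218): 1010101111
Gen 5 (rule 135): 1010100110
Gen 6 (rule 218): 0000011111
Gen 7 (rule 135): 1111101110
Gen 8 (rule 218): 1111101111
Gen 9 (rule 135): 0111000110
Gen 10 (rule 218): 1111101111
Gen 11 (rule 135): 0111000110
Gen 12 (rule 218): 1111101111
Gen 13 (rule 135): 0111000110
Gen 14 (rule 218): 1111101111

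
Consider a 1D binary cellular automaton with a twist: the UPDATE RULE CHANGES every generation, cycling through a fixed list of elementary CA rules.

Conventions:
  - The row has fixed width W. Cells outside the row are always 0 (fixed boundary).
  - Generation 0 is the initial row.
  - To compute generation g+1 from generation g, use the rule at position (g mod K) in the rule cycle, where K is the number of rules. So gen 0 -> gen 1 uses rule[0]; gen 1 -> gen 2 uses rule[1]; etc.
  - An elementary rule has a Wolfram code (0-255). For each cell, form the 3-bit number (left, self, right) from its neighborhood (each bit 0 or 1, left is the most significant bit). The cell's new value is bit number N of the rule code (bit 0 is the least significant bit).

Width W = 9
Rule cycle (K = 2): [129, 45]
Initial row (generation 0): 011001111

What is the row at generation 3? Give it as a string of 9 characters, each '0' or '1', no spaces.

Answer: 011100001

Derivation:
Gen 0: 011001111
Gen 1 (rule 129): 000000110
Gen 2 (rule 45): 111110100
Gen 3 (rule 129): 011100001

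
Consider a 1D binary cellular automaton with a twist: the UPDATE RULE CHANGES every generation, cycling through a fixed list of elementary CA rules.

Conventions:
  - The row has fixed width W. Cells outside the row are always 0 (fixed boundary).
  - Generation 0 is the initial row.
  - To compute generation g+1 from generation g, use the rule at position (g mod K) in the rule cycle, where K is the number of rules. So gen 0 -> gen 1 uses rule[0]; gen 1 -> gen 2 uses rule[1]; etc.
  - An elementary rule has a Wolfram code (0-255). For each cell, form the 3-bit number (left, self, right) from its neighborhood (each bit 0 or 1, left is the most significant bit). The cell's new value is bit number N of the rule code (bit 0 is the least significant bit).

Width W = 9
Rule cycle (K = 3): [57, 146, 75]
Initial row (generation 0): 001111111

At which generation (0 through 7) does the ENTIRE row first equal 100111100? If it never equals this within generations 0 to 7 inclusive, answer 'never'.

Gen 0: 001111111
Gen 1 (rule 57): 101000000
Gen 2 (rule 146): 000100000
Gen 3 (rule 75): 111001111
Gen 4 (rule 57): 100101000
Gen 5 (rule 146): 011000100
Gen 6 (rule 75): 111011001
Gen 7 (rule 57): 100110100

Answer: never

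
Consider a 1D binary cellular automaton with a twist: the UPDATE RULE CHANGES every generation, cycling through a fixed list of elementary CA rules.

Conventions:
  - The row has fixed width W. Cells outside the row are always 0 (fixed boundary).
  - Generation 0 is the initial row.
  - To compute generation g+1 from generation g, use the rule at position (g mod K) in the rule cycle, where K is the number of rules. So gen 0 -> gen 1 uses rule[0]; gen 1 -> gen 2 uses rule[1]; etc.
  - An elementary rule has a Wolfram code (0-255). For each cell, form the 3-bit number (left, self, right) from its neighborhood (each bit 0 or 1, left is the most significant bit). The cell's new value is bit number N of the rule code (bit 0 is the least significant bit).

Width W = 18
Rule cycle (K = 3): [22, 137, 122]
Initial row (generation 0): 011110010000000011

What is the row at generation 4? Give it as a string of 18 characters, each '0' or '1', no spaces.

Answer: 100000000001100011

Derivation:
Gen 0: 011110010000000011
Gen 1 (rule 22): 100001111000000100
Gen 2 (rule 137): 001101110011110001
Gen 3 (rule 122): 011111011110011010
Gen 4 (rule 22): 100000000001100011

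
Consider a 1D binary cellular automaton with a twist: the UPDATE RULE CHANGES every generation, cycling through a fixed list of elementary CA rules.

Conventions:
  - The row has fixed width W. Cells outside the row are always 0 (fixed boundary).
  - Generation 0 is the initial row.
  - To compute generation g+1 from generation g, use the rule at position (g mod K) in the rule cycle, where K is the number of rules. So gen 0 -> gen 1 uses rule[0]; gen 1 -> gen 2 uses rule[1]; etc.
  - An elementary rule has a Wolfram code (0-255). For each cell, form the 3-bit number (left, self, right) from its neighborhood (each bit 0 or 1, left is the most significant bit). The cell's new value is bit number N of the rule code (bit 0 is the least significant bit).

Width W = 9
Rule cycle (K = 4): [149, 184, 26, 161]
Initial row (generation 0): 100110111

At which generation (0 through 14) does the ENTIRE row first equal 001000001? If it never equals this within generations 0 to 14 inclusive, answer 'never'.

Gen 0: 100110111
Gen 1 (rule 149): 110000010
Gen 2 (rule 184): 101000001
Gen 3 (rule 26): 000100010
Gen 4 (rule 161): 110001000
Gen 5 (rule 149): 001101111
Gen 6 (rule 184): 001011110
Gen 7 (rule 26): 010010001
Gen 8 (rule 161): 000000100
Gen 9 (rule 149): 111110111
Gen 10 (rule 184): 111101110
Gen 11 (rule 26): 100001001
Gen 12 (rule 161): 001100000
Gen 13 (rule 149): 100011111
Gen 14 (rule 184): 010011110

Answer: never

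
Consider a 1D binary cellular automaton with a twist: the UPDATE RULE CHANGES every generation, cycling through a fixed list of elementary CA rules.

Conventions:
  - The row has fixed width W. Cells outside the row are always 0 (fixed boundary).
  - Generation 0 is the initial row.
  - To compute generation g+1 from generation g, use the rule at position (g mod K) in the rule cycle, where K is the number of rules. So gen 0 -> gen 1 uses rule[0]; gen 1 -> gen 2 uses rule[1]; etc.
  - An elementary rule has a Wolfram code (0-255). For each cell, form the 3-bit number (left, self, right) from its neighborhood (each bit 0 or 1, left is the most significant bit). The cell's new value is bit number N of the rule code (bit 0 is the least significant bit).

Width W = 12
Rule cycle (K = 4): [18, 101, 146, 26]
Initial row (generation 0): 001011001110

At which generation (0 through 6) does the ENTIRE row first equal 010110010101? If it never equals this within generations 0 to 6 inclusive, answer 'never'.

Answer: 2

Derivation:
Gen 0: 001011001110
Gen 1 (rule 18): 010000110001
Gen 2 (rule 101): 010110010101
Gen 3 (rule 146): 100001100000
Gen 4 (rule 26): 010011010000
Gen 5 (rule 18): 101100001000
Gen 6 (rule 101): 110101101011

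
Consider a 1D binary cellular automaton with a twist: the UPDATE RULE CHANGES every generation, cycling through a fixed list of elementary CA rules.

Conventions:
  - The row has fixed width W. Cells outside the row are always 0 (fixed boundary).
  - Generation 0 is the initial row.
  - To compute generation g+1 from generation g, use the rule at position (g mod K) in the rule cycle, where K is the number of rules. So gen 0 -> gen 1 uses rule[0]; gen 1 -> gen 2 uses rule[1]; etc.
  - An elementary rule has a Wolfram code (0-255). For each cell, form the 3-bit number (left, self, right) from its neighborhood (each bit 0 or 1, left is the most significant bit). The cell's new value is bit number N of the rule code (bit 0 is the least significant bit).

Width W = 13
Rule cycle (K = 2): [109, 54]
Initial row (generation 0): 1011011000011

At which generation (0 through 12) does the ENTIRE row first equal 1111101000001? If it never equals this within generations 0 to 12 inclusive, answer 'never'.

Answer: 5

Derivation:
Gen 0: 1011011000011
Gen 1 (rule 109): 1111111011011
Gen 2 (rule 54): 0000000100100
Gen 3 (rule 109): 1111110100101
Gen 4 (rule 54): 0000001111111
Gen 5 (rule 109): 1111101000001
Gen 6 (rule 54): 0000011100011
Gen 7 (rule 109): 1111010101011
Gen 8 (rule 54): 0000111111100
Gen 9 (rule 109): 1110100000101
Gen 10 (rule 54): 0001110001111
Gen 11 (rule 109): 1101010101001
Gen 12 (rule 54): 0011111111111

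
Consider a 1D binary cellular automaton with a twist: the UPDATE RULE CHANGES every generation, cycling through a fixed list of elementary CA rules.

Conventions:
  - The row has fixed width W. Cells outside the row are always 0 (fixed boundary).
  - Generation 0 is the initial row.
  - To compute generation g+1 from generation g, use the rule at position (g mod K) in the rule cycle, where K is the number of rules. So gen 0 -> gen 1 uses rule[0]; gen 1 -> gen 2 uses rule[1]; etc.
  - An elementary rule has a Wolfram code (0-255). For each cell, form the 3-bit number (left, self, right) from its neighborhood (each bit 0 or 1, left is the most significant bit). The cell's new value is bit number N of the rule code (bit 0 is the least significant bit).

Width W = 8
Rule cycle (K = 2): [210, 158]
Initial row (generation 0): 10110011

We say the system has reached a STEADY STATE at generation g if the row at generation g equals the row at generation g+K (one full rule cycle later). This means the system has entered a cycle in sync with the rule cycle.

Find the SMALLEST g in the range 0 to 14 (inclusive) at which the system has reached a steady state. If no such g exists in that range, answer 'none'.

Answer: 14

Derivation:
Gen 0: 10110011
Gen 1 (rule 210): 00011101
Gen 2 (rule 158): 00111001
Gen 3 (rule 210): 01011110
Gen 4 (rule 158): 11011101
Gen 5 (rule 210): 01001100
Gen 6 (rule 158): 11111010
Gen 7 (rule 210): 01111001
Gen 8 (rule 158): 11110111
Gen 9 (rule 210): 01110011
Gen 10 (rule 158): 11101110
Gen 11 (rule 210): 01100111
Gen 12 (rule 158): 11011110
Gen 13 (rule 210): 01001111
Gen 14 (rule 158): 11111110
Gen 15 (rule 210): 01111111
Gen 16 (rule 158): 11111110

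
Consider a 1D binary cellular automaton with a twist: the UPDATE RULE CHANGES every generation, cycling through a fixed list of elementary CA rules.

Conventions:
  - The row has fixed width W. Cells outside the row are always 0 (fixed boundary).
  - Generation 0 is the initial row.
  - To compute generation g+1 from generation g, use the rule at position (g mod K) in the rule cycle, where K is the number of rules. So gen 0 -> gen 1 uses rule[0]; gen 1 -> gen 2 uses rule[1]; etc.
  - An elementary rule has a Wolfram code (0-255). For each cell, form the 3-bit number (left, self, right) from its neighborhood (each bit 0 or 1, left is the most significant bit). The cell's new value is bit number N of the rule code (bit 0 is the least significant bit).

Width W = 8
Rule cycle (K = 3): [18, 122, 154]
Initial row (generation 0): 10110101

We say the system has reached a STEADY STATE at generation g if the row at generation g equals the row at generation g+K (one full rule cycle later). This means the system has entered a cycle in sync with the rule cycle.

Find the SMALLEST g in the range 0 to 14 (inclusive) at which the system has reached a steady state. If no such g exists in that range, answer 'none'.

Answer: 1

Derivation:
Gen 0: 10110101
Gen 1 (rule 18): 00000000
Gen 2 (rule 122): 00000000
Gen 3 (rule 154): 00000000
Gen 4 (rule 18): 00000000
Gen 5 (rule 122): 00000000
Gen 6 (rule 154): 00000000
Gen 7 (rule 18): 00000000
Gen 8 (rule 122): 00000000
Gen 9 (rule 154): 00000000
Gen 10 (rule 18): 00000000
Gen 11 (rule 122): 00000000
Gen 12 (rule 154): 00000000
Gen 13 (rule 18): 00000000
Gen 14 (rule 122): 00000000
Gen 15 (rule 154): 00000000
Gen 16 (rule 18): 00000000
Gen 17 (rule 122): 00000000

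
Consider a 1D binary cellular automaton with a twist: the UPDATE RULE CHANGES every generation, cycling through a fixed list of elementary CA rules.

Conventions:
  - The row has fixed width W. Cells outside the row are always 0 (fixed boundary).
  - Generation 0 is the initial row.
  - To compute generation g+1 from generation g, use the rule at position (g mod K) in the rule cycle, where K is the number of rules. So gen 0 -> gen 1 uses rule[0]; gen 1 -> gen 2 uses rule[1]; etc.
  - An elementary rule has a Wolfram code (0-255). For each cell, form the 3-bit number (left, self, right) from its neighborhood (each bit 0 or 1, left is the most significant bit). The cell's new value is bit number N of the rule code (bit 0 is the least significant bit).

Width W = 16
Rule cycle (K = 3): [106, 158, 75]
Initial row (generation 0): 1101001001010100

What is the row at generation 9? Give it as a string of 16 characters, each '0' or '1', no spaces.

Gen 0: 1101001001010100
Gen 1 (rule 106): 1110010010101000
Gen 2 (rule 158): 1101111110101100
Gen 3 (rule 75): 1101000010001101
Gen 4 (rule 106): 1110000100011110
Gen 5 (rule 158): 1101001110111101
Gen 6 (rule 75): 1100011010100100
Gen 7 (rule 106): 1100111101001000
Gen 8 (rule 158): 1011111001111100
Gen 9 (rule 75): 0010001011000101

Answer: 0010001011000101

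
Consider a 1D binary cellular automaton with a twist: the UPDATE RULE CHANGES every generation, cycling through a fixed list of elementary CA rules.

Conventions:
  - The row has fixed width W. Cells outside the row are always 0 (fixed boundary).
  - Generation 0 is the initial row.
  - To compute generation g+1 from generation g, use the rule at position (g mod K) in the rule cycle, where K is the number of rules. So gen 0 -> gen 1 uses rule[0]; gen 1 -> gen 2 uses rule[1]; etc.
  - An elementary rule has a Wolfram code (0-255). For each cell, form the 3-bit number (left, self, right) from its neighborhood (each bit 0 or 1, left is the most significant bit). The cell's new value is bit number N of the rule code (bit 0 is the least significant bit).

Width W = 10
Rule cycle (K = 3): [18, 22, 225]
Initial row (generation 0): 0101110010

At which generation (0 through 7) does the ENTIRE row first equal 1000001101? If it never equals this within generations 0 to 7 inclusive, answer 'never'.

Gen 0: 0101110010
Gen 1 (rule 18): 1000001101
Gen 2 (rule 22): 1100010001
Gen 3 (rule 225): 0101000100
Gen 4 (rule 18): 1000101010
Gen 5 (rule 22): 1101101011
Gen 6 (rule 225): 0110110101
Gen 7 (rule 18): 1000000000

Answer: 1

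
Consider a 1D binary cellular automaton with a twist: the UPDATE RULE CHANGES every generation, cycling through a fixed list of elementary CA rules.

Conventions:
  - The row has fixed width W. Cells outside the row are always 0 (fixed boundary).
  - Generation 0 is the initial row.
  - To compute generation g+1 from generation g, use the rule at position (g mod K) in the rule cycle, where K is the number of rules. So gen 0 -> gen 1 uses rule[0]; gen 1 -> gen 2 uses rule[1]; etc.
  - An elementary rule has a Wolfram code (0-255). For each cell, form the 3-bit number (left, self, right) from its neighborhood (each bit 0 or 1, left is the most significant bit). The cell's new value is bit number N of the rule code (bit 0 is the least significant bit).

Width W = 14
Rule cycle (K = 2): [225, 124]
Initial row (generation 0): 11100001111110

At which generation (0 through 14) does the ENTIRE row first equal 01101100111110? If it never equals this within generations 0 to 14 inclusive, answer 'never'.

Gen 0: 11100001111110
Gen 1 (rule 225): 01101100111110
Gen 2 (rule 124): 01111110100011
Gen 3 (rule 225): 00111111001001
Gen 4 (rule 124): 00100001101101
Gen 5 (rule 225): 10001100110110
Gen 6 (rule 124): 11001110111111
Gen 7 (rule 225): 01000111011111
Gen 8 (rule 124): 01100101110001
Gen 9 (rule 225): 00100010110100
Gen 10 (rule 124): 00110011111110
Gen 11 (rule 225): 10010001111110
Gen 12 (rule 124): 11011001000011
Gen 13 (rule 225): 01101000011001
Gen 14 (rule 124): 01111100011101

Answer: 1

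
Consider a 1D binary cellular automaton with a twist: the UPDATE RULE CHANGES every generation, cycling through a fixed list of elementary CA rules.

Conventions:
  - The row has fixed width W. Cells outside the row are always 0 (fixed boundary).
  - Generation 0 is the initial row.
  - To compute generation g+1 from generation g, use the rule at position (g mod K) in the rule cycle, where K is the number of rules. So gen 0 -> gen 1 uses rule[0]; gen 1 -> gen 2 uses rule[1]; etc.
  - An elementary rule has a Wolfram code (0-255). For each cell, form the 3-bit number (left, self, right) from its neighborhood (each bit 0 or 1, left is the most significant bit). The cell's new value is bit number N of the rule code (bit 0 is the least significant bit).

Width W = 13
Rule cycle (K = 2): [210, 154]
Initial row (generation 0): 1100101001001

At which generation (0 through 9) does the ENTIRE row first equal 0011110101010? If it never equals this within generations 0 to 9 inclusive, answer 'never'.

Gen 0: 1100101001001
Gen 1 (rule 210): 0111000110110
Gen 2 (rule 154): 1110101100101
Gen 3 (rule 210): 0110000111000
Gen 4 (rule 154): 1101001110100
Gen 5 (rule 210): 0100110110010
Gen 6 (rule 154): 1011100101101
Gen 7 (rule 210): 0001111000100
Gen 8 (rule 154): 0011110101010
Gen 9 (rule 210): 0101110000001

Answer: 8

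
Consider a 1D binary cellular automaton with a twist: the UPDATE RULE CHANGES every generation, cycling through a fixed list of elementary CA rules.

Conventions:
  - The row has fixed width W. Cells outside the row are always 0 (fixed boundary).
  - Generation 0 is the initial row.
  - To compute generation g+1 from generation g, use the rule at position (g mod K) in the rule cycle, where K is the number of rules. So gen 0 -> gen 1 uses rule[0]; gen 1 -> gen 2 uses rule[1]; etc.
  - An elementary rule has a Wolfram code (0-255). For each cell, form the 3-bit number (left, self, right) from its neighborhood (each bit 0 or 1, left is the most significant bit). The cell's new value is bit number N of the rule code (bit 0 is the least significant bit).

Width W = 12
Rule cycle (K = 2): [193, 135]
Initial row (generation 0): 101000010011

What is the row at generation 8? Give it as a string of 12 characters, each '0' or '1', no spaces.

Gen 0: 101000010011
Gen 1 (rule 193): 000011000001
Gen 2 (rule 135): 111100011111
Gen 3 (rule 193): 011101001111
Gen 4 (rule 135): 101001010110
Gen 5 (rule 193): 000000000010
Gen 6 (rule 135): 111111111110
Gen 7 (rule 193): 011111111110
Gen 8 (rule 135): 101111111100

Answer: 101111111100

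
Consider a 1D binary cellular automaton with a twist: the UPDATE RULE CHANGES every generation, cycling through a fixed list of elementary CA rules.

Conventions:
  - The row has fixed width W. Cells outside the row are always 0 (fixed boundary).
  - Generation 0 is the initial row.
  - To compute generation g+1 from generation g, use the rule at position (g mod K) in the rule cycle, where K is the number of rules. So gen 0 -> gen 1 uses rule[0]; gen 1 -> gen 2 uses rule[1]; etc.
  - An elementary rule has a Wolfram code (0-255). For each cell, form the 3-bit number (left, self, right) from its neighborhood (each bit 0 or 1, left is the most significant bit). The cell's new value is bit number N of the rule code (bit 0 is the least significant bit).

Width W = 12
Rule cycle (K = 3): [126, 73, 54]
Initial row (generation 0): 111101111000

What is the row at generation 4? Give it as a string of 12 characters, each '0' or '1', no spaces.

Answer: 011000011111

Derivation:
Gen 0: 111101111000
Gen 1 (rule 126): 100111001100
Gen 2 (rule 73): 000101001101
Gen 3 (rule 54): 001111110011
Gen 4 (rule 126): 011000011111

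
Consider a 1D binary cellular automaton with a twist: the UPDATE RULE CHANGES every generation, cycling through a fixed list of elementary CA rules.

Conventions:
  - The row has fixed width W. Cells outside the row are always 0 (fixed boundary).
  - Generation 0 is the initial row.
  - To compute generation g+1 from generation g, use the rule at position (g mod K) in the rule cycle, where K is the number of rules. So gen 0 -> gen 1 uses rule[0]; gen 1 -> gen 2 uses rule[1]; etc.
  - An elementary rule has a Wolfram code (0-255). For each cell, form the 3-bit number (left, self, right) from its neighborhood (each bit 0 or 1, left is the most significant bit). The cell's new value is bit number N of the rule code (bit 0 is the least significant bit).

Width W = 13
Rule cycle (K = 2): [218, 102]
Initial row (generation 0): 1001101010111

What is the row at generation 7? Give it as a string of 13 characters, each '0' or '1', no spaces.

Answer: 0000111110011

Derivation:
Gen 0: 1001101010111
Gen 1 (rule 218): 0111100000111
Gen 2 (rule 102): 1000100001001
Gen 3 (rule 218): 0101010010110
Gen 4 (rule 102): 1111110111010
Gen 5 (rule 218): 1111110111001
Gen 6 (rule 102): 0000011001011
Gen 7 (rule 218): 0000111110011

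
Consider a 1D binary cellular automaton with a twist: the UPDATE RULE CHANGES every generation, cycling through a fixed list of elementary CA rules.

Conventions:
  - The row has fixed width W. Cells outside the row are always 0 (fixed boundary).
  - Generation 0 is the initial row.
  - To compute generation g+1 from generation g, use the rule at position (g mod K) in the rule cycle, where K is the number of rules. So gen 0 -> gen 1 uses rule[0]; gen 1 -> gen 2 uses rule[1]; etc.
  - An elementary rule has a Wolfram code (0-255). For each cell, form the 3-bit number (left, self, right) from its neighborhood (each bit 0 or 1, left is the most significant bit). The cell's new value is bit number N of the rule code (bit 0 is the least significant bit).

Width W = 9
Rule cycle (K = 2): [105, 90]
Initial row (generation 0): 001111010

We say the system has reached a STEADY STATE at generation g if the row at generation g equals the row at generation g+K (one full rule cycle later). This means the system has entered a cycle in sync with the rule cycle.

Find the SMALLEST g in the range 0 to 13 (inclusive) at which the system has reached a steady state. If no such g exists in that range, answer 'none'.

Answer: none

Derivation:
Gen 0: 001111010
Gen 1 (rule 105): 101001100
Gen 2 (rule 90): 000111110
Gen 3 (rule 105): 110100010
Gen 4 (rule 90): 110010101
Gen 5 (rule 105): 110001010
Gen 6 (rule 90): 111010001
Gen 7 (rule 105): 101100100
Gen 8 (rule 90): 001111010
Gen 9 (rule 105): 101001100
Gen 10 (rule 90): 000111110
Gen 11 (rule 105): 110100010
Gen 12 (rule 90): 110010101
Gen 13 (rule 105): 110001010
Gen 14 (rule 90): 111010001
Gen 15 (rule 105): 101100100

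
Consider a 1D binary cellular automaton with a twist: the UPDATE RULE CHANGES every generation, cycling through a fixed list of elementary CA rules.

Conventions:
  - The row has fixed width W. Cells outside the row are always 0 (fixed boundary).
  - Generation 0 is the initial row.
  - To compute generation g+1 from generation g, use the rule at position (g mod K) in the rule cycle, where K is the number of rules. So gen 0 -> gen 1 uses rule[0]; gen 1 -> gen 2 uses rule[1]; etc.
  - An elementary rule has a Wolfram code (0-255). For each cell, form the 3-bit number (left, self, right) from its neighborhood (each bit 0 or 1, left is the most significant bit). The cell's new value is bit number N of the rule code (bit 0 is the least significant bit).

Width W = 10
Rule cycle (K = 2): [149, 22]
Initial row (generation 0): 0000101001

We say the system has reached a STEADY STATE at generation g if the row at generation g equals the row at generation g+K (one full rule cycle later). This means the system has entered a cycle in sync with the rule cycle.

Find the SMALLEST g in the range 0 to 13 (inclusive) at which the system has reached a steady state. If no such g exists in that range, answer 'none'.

Gen 0: 0000101001
Gen 1 (rule 149): 1110101101
Gen 2 (rule 22): 0000100001
Gen 3 (rule 149): 1110111101
Gen 4 (rule 22): 0000000001
Gen 5 (rule 149): 1111111101
Gen 6 (rule 22): 0000000001
Gen 7 (rule 149): 1111111101
Gen 8 (rule 22): 0000000001
Gen 9 (rule 149): 1111111101
Gen 10 (rule 22): 0000000001
Gen 11 (rule 149): 1111111101
Gen 12 (rule 22): 0000000001
Gen 13 (rule 149): 1111111101
Gen 14 (rule 22): 0000000001
Gen 15 (rule 149): 1111111101

Answer: 4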